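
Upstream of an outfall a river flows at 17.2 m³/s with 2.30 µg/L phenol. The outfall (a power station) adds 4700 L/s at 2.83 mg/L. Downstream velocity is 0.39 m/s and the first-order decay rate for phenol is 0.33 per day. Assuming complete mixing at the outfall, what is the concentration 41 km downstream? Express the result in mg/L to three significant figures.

0.408 mg/L

4700 L/s = 4.7 m³/s.
2.30 µg/L = 0.0023 mg/L.
After complete mixing, C₀ = (4.7·2.83 + 17.2·0.0023) / 21.9 = 0.6092 mg/L.
Travel time t = 4.1e+04 m / 0.39 m/s = 1.051e+05 s = 1.217 d.
C = 0.6092·exp(−0.33·1.217) = 0.6092·0.6693 = 0.4077 mg/L.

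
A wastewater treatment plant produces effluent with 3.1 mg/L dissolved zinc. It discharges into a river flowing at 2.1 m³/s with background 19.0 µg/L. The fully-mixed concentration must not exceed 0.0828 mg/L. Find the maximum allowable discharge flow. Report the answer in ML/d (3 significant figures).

19.0 µg/L = 0.019 mg/L.
Mass balance at complete mixing: C_std·(Q_w + Q_r) = Q_w·C_e + Q_r·C_b.
Rearranging, Q_w = Q_r·(C_std − C_b)/(C_e − C_std) = 2.1·(0.0828 − 0.019) / (3.1 − 0.0828) = 0.04441 m³/s.
= 3.837 ML/d.

3.84 ML/d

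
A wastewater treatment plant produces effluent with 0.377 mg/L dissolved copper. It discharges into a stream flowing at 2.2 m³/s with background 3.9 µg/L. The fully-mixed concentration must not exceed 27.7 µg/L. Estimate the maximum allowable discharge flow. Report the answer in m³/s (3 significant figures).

0.150 m³/s

3.9 µg/L = 0.0039 mg/L.
27.7 µg/L = 0.0277 mg/L.
Mass balance at complete mixing: C_std·(Q_w + Q_r) = Q_w·C_e + Q_r·C_b.
Rearranging, Q_w = Q_r·(C_std − C_b)/(C_e − C_std) = 2.2·(0.0277 − 0.0039) / (0.377 − 0.0277) = 0.1499 m³/s.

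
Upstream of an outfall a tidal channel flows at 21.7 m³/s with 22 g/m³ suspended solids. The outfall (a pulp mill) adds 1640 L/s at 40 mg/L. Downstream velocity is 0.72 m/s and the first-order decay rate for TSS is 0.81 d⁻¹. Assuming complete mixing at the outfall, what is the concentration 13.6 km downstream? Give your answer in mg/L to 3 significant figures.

1640 L/s = 1.64 m³/s.
After complete mixing, C₀ = (1.64·40 + 21.7·22) / 23.34 = 23.26 mg/L.
Travel time t = 1.36e+04 m / 0.72 m/s = 1.889e+04 s = 0.2186 d.
C = 23.26·exp(−0.81·0.2186) = 23.26·0.8377 = 19.49 mg/L.

19.5 mg/L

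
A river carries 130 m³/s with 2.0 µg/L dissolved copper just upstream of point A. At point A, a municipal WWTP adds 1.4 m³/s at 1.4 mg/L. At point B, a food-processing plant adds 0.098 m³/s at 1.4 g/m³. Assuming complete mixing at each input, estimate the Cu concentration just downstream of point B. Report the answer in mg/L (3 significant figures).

0.0179 mg/L

2.0 µg/L = 0.002 mg/L.
After input A: C = (130·0.002 + 1.4·1.4) / 131.4 = 0.01689 mg/L.
After input B: C = (131.4·0.01689 + 0.098·1.4) / 131.5 = 0.01793 mg/L.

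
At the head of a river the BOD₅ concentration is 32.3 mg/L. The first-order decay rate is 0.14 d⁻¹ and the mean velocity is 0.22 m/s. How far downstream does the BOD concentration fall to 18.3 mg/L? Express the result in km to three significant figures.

77.1 km

From C = C₀·e^(−kt), t = ln(C₀/C)/k = ln(32.3/18.3)/0.14 = 0.5682/0.14 = 4.058 d.
Distance = v·t = 0.22 m/s × 3.506e+05 s = 7.714e+04 m = 77.14 km.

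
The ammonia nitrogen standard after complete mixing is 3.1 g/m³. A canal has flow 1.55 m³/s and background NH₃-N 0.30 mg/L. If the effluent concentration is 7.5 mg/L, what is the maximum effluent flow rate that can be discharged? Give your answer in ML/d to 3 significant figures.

Mass balance at complete mixing: C_std·(Q_w + Q_r) = Q_w·C_e + Q_r·C_b.
Rearranging, Q_w = Q_r·(C_std − C_b)/(C_e − C_std) = 1.55·(3.1 − 0.3) / (7.5 − 3.1) = 0.9864 m³/s.
= 85.22 ML/d.

85.2 ML/d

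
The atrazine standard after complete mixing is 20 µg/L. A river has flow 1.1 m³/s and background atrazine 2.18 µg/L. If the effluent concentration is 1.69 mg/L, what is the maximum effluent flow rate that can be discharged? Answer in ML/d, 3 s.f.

2.18 µg/L = 0.00218 mg/L.
20 µg/L = 0.02 mg/L.
Mass balance at complete mixing: C_std·(Q_w + Q_r) = Q_w·C_e + Q_r·C_b.
Rearranging, Q_w = Q_r·(C_std − C_b)/(C_e − C_std) = 1.1·(0.02 − 0.00218) / (1.69 − 0.02) = 0.01174 m³/s.
= 1.014 ML/d.

1.01 ML/d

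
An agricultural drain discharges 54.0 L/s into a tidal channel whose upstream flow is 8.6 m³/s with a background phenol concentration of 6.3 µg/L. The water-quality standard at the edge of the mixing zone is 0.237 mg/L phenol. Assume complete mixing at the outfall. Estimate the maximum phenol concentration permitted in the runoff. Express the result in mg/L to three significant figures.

54.0 L/s = 0.054 m³/s.
6.3 µg/L = 0.0063 mg/L.
Mass balance: 0.237·8.654 = 0.054·Cₑ + 8.6·0.0063.
Cₑ = (2.051 − 0.05418) / 0.054 = 36.98 mg/L.

37.0 mg/L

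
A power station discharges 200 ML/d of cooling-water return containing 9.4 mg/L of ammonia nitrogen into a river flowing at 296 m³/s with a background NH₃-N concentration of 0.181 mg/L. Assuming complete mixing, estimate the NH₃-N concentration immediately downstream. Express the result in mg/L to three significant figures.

200 ML/d = 2.315 m³/s.
By mass balance at complete mixing, C = (2.315·9.4 + 296·0.181) / (2.315 + 296) = 75.34/298.3 = 0.2525 mg/L.

0.253 mg/L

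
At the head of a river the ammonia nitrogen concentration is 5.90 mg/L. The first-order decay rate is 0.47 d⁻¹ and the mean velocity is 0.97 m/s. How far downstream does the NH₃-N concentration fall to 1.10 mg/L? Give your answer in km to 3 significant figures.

From C = C₀·e^(−kt), t = ln(C₀/C)/k = ln(5.90/1.10)/0.47 = 1.68/0.47 = 3.574 d.
Distance = v·t = 0.97 m/s × 3.088e+05 s = 2.995e+05 m = 299.5 km.

300 km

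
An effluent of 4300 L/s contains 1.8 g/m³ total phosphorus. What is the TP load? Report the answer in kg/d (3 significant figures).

669 kg/d

4300 L/s = 4.3 m³/s.
Mass flux = Q·C = 4.3 m³/s × 1.8 g/m³ = 7.74 g/s.
= 7.74 g/s × 86.4 = 668.7 kg/d.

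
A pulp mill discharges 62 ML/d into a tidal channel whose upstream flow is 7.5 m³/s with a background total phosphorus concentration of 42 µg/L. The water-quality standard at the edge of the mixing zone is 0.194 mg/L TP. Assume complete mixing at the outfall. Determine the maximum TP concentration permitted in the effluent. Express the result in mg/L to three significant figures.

62 ML/d = 0.7176 m³/s.
42 µg/L = 0.042 mg/L.
Mass balance: 0.194·8.218 = 0.7176·Cₑ + 7.5·0.042.
Cₑ = (1.594 − 0.315) / 0.7176 = 1.783 mg/L.

1.78 mg/L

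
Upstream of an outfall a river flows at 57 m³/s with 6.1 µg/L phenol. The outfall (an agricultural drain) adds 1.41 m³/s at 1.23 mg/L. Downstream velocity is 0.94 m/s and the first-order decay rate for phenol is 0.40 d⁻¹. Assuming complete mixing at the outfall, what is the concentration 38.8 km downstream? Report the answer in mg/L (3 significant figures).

0.0294 mg/L

6.1 µg/L = 0.0061 mg/L.
After complete mixing, C₀ = (1.41·1.23 + 57·0.0061) / 58.41 = 0.03564 mg/L.
Travel time t = 3.88e+04 m / 0.94 m/s = 4.128e+04 s = 0.4777 d.
C = 0.03564·exp(−0.40·0.4777) = 0.03564·0.8261 = 0.02944 mg/L.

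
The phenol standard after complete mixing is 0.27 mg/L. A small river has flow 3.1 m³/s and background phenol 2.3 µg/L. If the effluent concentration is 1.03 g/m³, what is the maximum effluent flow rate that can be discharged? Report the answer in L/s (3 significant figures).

2.3 µg/L = 0.0023 mg/L.
Mass balance at complete mixing: C_std·(Q_w + Q_r) = Q_w·C_e + Q_r·C_b.
Rearranging, Q_w = Q_r·(C_std − C_b)/(C_e − C_std) = 3.1·(0.27 − 0.0023) / (1.03 − 0.27) = 1.092 m³/s.
= 1092 L/s.

1090 L/s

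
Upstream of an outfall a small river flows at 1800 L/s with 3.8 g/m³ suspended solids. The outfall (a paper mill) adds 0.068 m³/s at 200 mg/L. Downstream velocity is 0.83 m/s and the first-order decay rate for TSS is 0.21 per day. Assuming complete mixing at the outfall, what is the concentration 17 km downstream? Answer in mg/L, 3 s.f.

10.4 mg/L

1800 L/s = 1.8 m³/s.
After complete mixing, C₀ = (0.068·200 + 1.8·3.8) / 1.868 = 10.94 mg/L.
Travel time t = 1.7e+04 m / 0.83 m/s = 2.048e+04 s = 0.2371 d.
C = 10.94·exp(−0.21·0.2371) = 10.94·0.9514 = 10.41 mg/L.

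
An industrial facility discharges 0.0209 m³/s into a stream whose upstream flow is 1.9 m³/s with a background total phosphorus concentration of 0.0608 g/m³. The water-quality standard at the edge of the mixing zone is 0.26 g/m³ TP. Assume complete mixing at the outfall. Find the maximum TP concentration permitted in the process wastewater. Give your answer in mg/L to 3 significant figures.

Mass balance: 0.26·1.921 = 0.0209·Cₑ + 1.9·0.0608.
Cₑ = (0.4994 − 0.1155) / 0.0209 = 18.37 mg/L.

18.4 mg/L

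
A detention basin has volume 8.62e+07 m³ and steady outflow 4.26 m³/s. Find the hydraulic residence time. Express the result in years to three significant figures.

0.641 yr

Q = 4.26 m³/s × 3.156e+07 s/yr = 1.344e+08 m³/yr.
Hydraulic residence time τ = V/Q = 8.62e+07/1.344e+08 = 0.6412 yr.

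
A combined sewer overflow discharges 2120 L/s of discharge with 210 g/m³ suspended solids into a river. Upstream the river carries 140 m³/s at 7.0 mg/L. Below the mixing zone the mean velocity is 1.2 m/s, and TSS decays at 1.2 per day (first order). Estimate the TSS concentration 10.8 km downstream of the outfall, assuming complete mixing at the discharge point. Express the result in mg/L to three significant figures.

2120 L/s = 2.12 m³/s.
After complete mixing, C₀ = (2.12·210 + 140·7) / 142.1 = 10.03 mg/L.
Travel time t = 1.08e+04 m / 1.2 m/s = 9000 s = 0.1042 d.
C = 10.03·exp(−1.2·0.1042) = 10.03·0.8825 = 8.85 mg/L.

8.85 mg/L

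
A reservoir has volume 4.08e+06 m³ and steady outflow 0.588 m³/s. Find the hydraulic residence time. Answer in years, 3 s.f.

Q = 0.588 m³/s × 3.156e+07 s/yr = 1.856e+07 m³/yr.
Hydraulic residence time τ = V/Q = 4.08e+06/1.856e+07 = 0.2199 yr.

0.220 yr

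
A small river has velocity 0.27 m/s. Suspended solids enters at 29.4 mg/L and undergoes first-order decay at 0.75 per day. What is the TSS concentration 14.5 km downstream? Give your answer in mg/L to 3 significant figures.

Travel time t = 14.5 km / 0.27 m/s = 1.45e+04/0.27 = 5.37e+04 s = 0.6216 d.
First-order decay: C = 29.4·exp(−0.75·0.6216) = 29.4·0.6274 = 18.45 mg/L.

18.4 mg/L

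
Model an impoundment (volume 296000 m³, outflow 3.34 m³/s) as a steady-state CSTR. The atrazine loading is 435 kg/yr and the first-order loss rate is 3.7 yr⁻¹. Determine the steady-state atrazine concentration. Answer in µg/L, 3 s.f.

Outflow Q = 3.34 m³/s × 3.156e+07 s/yr = 1.054e+08 m³/yr.
Steady-state CSTR mass balance: W = Q·C + k·V·C, so C = W/(Q + kV).
Q + kV = 1.054e+08 + 3.7·296000 = 1.065e+08 m³/yr.
C = 435/1.065e+08 = 4.085e-06 kg/m³ = 0.004085 mg/L = 4.085 µg/L.

4.08 µg/L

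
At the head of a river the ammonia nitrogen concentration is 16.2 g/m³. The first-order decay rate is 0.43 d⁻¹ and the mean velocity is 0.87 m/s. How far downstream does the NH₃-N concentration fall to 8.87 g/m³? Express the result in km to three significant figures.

From C = C₀·e^(−kt), t = ln(C₀/C)/k = ln(16.2/8.87)/0.43 = 0.6023/0.43 = 1.401 d.
Distance = v·t = 0.87 m/s × 1.21e+05 s = 1.053e+05 m = 105.3 km.

105 km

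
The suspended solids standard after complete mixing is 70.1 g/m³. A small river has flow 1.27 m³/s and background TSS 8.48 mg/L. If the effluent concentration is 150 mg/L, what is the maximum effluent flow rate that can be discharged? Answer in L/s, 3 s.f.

979 L/s

Mass balance at complete mixing: C_std·(Q_w + Q_r) = Q_w·C_e + Q_r·C_b.
Rearranging, Q_w = Q_r·(C_std − C_b)/(C_e − C_std) = 1.27·(70.1 − 8.48) / (150 − 70.1) = 0.9794 m³/s.
= 979.4 L/s.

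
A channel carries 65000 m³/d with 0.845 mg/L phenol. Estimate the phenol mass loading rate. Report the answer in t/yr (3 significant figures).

20.1 t/yr

65000 m³/d = 0.7523 m³/s.
Mass flux = Q·C = 0.7523 m³/s × 0.845 g/m³ = 0.6357 g/s.
= 0.6357 g/s × 31.56 = 20.06 t/yr.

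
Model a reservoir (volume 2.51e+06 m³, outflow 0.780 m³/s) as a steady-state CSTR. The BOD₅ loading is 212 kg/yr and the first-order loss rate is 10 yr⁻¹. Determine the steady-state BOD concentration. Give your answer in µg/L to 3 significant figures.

4.26 µg/L

Outflow Q = 0.780 m³/s × 3.156e+07 s/yr = 2.461e+07 m³/yr.
Steady-state CSTR mass balance: W = Q·C + k·V·C, so C = W/(Q + kV).
Q + kV = 2.461e+07 + 10·2.51e+06 = 4.971e+07 m³/yr.
C = 212/4.971e+07 = 4.264e-06 kg/m³ = 0.004264 mg/L = 4.264 µg/L.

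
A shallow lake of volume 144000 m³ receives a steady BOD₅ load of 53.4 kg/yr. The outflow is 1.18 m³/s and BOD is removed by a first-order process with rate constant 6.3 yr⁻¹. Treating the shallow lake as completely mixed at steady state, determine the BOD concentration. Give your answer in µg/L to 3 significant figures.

1.40 µg/L

Outflow Q = 1.18 m³/s × 3.156e+07 s/yr = 3.724e+07 m³/yr.
Steady-state CSTR mass balance: W = Q·C + k·V·C, so C = W/(Q + kV).
Q + kV = 3.724e+07 + 6.3·144000 = 3.815e+07 m³/yr.
C = 53.4/3.815e+07 = 1.4e-06 kg/m³ = 0.0014 mg/L = 1.4 µg/L.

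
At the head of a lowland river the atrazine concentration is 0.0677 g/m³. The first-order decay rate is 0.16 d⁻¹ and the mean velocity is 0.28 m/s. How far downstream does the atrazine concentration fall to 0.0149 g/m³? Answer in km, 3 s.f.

From C = C₀·e^(−kt), t = ln(C₀/C)/k = ln(0.0677/0.0149)/0.16 = 1.514/0.16 = 9.461 d.
Distance = v·t = 0.28 m/s × 8.174e+05 s = 2.289e+05 m = 228.9 km.

229 km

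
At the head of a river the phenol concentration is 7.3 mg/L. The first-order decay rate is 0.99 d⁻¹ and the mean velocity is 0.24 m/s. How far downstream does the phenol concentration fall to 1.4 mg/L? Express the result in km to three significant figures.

34.6 km

From C = C₀·e^(−kt), t = ln(C₀/C)/k = ln(7.3/1.4)/0.99 = 1.651/0.99 = 1.668 d.
Distance = v·t = 0.24 m/s × 1.441e+05 s = 3.459e+04 m = 34.59 km.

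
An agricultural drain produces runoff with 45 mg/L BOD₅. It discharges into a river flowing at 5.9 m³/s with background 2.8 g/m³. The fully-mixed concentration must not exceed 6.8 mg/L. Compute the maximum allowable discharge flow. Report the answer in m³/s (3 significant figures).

0.618 m³/s

Mass balance at complete mixing: C_std·(Q_w + Q_r) = Q_w·C_e + Q_r·C_b.
Rearranging, Q_w = Q_r·(C_std − C_b)/(C_e − C_std) = 5.9·(6.8 − 2.8) / (45 − 6.8) = 0.6178 m³/s.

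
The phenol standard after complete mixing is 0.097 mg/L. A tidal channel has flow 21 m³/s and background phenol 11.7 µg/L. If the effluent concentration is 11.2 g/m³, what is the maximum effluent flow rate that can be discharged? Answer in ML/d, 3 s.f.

13.9 ML/d

11.7 µg/L = 0.0117 mg/L.
Mass balance at complete mixing: C_std·(Q_w + Q_r) = Q_w·C_e + Q_r·C_b.
Rearranging, Q_w = Q_r·(C_std − C_b)/(C_e − C_std) = 21·(0.097 − 0.0117) / (11.2 − 0.097) = 0.1613 m³/s.
= 13.94 ML/d.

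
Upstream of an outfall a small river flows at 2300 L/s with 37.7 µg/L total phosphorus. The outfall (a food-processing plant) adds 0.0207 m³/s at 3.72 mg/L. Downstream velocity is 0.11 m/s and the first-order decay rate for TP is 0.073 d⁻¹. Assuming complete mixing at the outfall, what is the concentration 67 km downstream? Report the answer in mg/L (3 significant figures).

2300 L/s = 2.3 m³/s.
37.7 µg/L = 0.0377 mg/L.
After complete mixing, C₀ = (0.0207·3.72 + 2.3·0.0377) / 2.321 = 0.07055 mg/L.
Travel time t = 6.7e+04 m / 0.11 m/s = 6.091e+05 s = 7.05 d.
C = 0.07055·exp(−0.073·7.05) = 0.07055·0.5977 = 0.04217 mg/L.

0.0422 mg/L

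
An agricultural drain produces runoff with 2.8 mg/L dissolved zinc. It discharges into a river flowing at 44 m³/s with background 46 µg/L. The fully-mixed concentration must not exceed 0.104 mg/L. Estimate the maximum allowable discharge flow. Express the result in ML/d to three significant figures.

46 µg/L = 0.046 mg/L.
Mass balance at complete mixing: C_std·(Q_w + Q_r) = Q_w·C_e + Q_r·C_b.
Rearranging, Q_w = Q_r·(C_std − C_b)/(C_e − C_std) = 44·(0.104 − 0.046) / (2.8 − 0.104) = 0.9466 m³/s.
= 81.79 ML/d.

81.8 ML/d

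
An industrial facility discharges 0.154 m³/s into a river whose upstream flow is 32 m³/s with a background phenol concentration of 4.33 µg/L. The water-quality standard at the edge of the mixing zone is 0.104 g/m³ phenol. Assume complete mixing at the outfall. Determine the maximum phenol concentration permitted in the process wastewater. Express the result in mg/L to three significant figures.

4.33 µg/L = 0.00433 mg/L.
Mass balance: 0.104·32.15 = 0.154·Cₑ + 32·0.00433.
Cₑ = (3.344 − 0.1386) / 0.154 = 20.81 mg/L.

20.8 mg/L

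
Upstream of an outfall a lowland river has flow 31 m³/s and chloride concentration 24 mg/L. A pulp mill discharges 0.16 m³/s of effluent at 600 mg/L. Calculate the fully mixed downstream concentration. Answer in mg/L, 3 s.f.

27.0 mg/L

By mass balance at complete mixing, C = (0.16·600 + 31·24) / (0.16 + 31) = 840/31.16 = 26.96 mg/L.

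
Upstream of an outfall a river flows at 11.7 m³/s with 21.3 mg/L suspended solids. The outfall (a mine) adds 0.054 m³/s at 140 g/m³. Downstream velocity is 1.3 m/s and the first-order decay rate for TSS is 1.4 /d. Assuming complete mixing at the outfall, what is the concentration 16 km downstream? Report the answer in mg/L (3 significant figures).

After complete mixing, C₀ = (0.054·140 + 11.7·21.3) / 11.75 = 21.85 mg/L.
Travel time t = 1.6e+04 m / 1.3 m/s = 1.231e+04 s = 0.1425 d.
C = 21.85·exp(−1.4·0.1425) = 21.85·0.8192 = 17.9 mg/L.

17.9 mg/L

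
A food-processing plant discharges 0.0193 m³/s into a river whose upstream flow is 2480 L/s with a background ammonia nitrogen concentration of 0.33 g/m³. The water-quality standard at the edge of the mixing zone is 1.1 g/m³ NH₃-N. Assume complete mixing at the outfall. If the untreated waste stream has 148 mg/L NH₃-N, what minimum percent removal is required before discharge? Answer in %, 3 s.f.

2480 L/s = 2.48 m³/s.
Mass balance: 1.1·2.499 = 0.0193·Cₑ + 2.48·0.33.
Cₑ = (2.749 − 0.8184) / 0.0193 = 100 mg/L.
Required removal = 1 − 100/148 = 32.4 %.

32.4 %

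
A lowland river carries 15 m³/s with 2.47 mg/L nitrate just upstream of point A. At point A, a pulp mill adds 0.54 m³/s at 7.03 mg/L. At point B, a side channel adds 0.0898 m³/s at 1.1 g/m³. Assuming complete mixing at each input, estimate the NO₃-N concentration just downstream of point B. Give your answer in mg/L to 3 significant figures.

2.62 mg/L

After input A: C = (15·2.47 + 0.54·7.03) / 15.54 = 2.628 mg/L.
After input B: C = (15.54·2.628 + 0.0898·1.1) / 15.63 = 2.62 mg/L.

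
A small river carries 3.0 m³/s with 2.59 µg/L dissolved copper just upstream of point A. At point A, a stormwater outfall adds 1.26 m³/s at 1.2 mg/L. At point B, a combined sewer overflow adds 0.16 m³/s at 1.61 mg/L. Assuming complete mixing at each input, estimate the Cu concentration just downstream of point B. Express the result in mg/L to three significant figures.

0.402 mg/L

2.59 µg/L = 0.00259 mg/L.
After input A: C = (3·0.00259 + 1.26·1.2) / 4.26 = 0.3568 mg/L.
After input B: C = (4.26·0.3568 + 0.16·1.61) / 4.42 = 0.4021 mg/L.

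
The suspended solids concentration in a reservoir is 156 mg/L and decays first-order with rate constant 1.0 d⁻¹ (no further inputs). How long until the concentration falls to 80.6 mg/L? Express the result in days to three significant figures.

t = ln(C₀/C)/k = ln(156/80.6)/1.0 = 0.6604/1.0 = 0.6604 d.

0.660 d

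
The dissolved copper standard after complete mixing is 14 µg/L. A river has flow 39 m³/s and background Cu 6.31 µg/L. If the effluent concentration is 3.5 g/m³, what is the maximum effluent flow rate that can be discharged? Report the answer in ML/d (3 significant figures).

6.31 µg/L = 0.00631 mg/L.
14 µg/L = 0.014 mg/L.
Mass balance at complete mixing: C_std·(Q_w + Q_r) = Q_w·C_e + Q_r·C_b.
Rearranging, Q_w = Q_r·(C_std − C_b)/(C_e − C_std) = 39·(0.014 − 0.00631) / (3.5 − 0.014) = 0.08603 m³/s.
= 7.433 ML/d.

7.43 ML/d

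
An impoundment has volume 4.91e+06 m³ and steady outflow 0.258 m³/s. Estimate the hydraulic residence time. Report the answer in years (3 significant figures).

Q = 0.258 m³/s × 3.156e+07 s/yr = 8.142e+06 m³/yr.
Hydraulic residence time τ = V/Q = 4.91e+06/8.142e+06 = 0.6031 yr.

0.603 yr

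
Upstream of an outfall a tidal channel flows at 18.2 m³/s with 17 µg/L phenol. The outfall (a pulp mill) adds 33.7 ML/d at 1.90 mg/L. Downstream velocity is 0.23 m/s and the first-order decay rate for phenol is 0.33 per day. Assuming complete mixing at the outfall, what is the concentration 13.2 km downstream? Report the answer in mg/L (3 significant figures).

0.0454 mg/L

33.7 ML/d = 0.39 m³/s.
17 µg/L = 0.017 mg/L.
After complete mixing, C₀ = (0.39·1.9 + 18.2·0.017) / 18.59 = 0.05651 mg/L.
Travel time t = 1.32e+04 m / 0.23 m/s = 5.739e+04 s = 0.6643 d.
C = 0.05651·exp(−0.33·0.6643) = 0.05651·0.8032 = 0.04538 mg/L.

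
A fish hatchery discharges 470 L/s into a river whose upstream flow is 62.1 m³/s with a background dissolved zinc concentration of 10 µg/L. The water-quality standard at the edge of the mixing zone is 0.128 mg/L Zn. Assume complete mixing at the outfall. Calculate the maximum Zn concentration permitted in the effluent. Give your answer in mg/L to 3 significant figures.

15.7 mg/L

470 L/s = 0.47 m³/s.
10 µg/L = 0.01 mg/L.
Mass balance: 0.128·62.57 = 0.47·Cₑ + 62.1·0.01.
Cₑ = (8.009 − 0.621) / 0.47 = 15.72 mg/L.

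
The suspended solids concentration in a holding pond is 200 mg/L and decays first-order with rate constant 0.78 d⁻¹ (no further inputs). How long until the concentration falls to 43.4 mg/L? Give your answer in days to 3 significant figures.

t = ln(C₀/C)/k = ln(200/43.4)/0.78 = 1.528/0.78 = 1.959 d.

1.96 d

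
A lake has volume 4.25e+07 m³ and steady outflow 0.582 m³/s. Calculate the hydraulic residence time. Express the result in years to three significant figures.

Q = 0.582 m³/s × 3.156e+07 s/yr = 1.837e+07 m³/yr.
Hydraulic residence time τ = V/Q = 4.25e+07/1.837e+07 = 2.314 yr.

2.31 yr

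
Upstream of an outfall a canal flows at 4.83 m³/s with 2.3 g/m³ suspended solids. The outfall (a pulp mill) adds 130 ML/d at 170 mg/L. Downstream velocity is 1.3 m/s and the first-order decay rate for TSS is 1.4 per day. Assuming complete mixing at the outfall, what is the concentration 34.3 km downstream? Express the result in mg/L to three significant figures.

27.5 mg/L

130 ML/d = 1.505 m³/s.
After complete mixing, C₀ = (1.505·170 + 4.83·2.3) / 6.335 = 42.13 mg/L.
Travel time t = 3.43e+04 m / 1.3 m/s = 2.638e+04 s = 0.3054 d.
C = 42.13·exp(−1.4·0.3054) = 42.13·0.6521 = 27.48 mg/L.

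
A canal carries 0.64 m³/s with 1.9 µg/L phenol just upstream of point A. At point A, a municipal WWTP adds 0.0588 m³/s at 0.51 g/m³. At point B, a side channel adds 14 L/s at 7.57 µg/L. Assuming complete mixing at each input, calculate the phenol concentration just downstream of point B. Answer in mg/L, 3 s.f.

0.0439 mg/L

1.9 µg/L = 0.0019 mg/L.
After input A: C = (0.64·0.0019 + 0.0588·0.51) / 0.6988 = 0.04465 mg/L.
14 L/s = 0.014 m³/s.
7.57 µg/L = 0.00757 mg/L.
After input B: C = (0.6988·0.04465 + 0.014·0.00757) / 0.7128 = 0.04393 mg/L.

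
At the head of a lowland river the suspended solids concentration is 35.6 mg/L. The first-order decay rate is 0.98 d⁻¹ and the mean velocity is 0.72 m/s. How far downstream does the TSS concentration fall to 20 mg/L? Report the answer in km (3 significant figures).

From C = C₀·e^(−kt), t = ln(C₀/C)/k = ln(35.6/20)/0.98 = 0.5766/0.98 = 0.5884 d.
Distance = v·t = 0.72 m/s × 5.084e+04 s = 3.66e+04 m = 36.6 km.

36.6 km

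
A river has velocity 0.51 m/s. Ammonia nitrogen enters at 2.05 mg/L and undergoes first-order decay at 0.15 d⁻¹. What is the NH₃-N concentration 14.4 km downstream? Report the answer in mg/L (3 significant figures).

1.95 mg/L

Travel time t = 14.4 km / 0.51 m/s = 1.44e+04/0.51 = 2.824e+04 s = 0.3268 d.
First-order decay: C = 2.05·exp(−0.15·0.3268) = 2.05·0.9522 = 1.952 mg/L.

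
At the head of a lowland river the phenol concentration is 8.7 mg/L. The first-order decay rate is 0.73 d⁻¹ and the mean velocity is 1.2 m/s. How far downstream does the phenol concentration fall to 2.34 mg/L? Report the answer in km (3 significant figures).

From C = C₀·e^(−kt), t = ln(C₀/C)/k = ln(8.7/2.34)/0.73 = 1.313/0.73 = 1.799 d.
Distance = v·t = 1.2 m/s × 1.554e+05 s = 1.865e+05 m = 186.5 km.

187 km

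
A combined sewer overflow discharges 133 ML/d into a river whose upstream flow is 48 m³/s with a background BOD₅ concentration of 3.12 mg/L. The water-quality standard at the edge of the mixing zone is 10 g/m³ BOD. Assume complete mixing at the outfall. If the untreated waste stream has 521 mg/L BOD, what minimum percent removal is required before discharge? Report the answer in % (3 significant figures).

56.9 %

133 ML/d = 1.539 m³/s.
Mass balance: 10·49.54 = 1.539·Cₑ + 48·3.12.
Cₑ = (495.4 − 149.8) / 1.539 = 224.5 mg/L.
Required removal = 1 − 224.5/521 = 56.9 %.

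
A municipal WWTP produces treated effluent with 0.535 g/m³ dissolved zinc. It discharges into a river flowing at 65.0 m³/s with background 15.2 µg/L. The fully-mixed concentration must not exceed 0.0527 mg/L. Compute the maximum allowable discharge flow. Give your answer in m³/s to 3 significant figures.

5.05 m³/s

15.2 µg/L = 0.0152 mg/L.
Mass balance at complete mixing: C_std·(Q_w + Q_r) = Q_w·C_e + Q_r·C_b.
Rearranging, Q_w = Q_r·(C_std − C_b)/(C_e − C_std) = 65.0·(0.0527 − 0.0152) / (0.535 − 0.0527) = 5.054 m³/s.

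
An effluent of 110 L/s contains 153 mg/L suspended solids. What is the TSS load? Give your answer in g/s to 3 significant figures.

16.8 g/s

110 L/s = 0.11 m³/s.
Mass flux = Q·C = 0.11 m³/s × 153 g/m³ = 16.83 g/s.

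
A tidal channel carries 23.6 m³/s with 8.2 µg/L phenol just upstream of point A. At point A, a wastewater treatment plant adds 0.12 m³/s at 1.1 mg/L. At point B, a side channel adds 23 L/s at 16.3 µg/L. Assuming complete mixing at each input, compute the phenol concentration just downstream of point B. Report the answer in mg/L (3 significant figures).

0.0137 mg/L

8.2 µg/L = 0.0082 mg/L.
After input A: C = (23.6·0.0082 + 0.12·1.1) / 23.72 = 0.01372 mg/L.
23 L/s = 0.023 m³/s.
16.3 µg/L = 0.0163 mg/L.
After input B: C = (23.72·0.01372 + 0.023·0.0163) / 23.74 = 0.01373 mg/L.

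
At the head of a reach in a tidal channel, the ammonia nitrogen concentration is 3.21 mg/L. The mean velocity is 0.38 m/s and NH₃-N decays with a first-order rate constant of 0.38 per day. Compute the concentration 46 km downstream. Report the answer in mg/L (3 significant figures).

1.88 mg/L

Travel time t = 46 km / 0.38 m/s = 4.6e+04/0.38 = 1.211e+05 s = 1.401 d.
First-order decay: C = 3.21·exp(−0.38·1.401) = 3.21·0.5872 = 1.885 mg/L.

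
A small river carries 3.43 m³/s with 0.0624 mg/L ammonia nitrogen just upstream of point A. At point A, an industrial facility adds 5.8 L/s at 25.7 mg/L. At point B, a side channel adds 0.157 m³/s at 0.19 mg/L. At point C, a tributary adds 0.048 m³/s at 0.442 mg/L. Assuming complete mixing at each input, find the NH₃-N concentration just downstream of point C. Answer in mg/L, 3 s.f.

0.114 mg/L

5.8 L/s = 0.0058 m³/s.
After input A: C = (3.43·0.0624 + 0.0058·25.7) / 3.436 = 0.1057 mg/L.
After input B: C = (3.436·0.1057 + 0.157·0.19) / 3.593 = 0.1094 mg/L.
After input C: C = (3.593·0.1094 + 0.048·0.442) / 3.641 = 0.1137 mg/L.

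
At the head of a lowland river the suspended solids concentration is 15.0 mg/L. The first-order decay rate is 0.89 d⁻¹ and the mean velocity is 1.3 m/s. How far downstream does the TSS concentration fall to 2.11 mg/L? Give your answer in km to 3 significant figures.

248 km

From C = C₀·e^(−kt), t = ln(C₀/C)/k = ln(15.0/2.11)/0.89 = 1.961/0.89 = 2.204 d.
Distance = v·t = 1.3 m/s × 1.904e+05 s = 2.475e+05 m = 247.5 km.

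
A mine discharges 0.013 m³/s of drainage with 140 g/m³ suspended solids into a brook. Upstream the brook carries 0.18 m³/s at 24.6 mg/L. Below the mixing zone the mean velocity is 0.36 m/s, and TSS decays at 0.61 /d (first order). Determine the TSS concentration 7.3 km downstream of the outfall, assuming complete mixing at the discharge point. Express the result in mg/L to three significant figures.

28.1 mg/L

After complete mixing, C₀ = (0.013·140 + 0.18·24.6) / 0.193 = 32.37 mg/L.
Travel time t = 7300 m / 0.36 m/s = 2.028e+04 s = 0.2347 d.
C = 32.37·exp(−0.61·0.2347) = 32.37·0.8666 = 28.05 mg/L.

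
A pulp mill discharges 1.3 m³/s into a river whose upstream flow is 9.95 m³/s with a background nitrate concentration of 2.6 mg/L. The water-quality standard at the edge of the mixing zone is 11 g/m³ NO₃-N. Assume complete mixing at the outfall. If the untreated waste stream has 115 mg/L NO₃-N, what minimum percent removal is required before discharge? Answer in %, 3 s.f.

Mass balance: 11·11.25 = 1.3·Cₑ + 9.95·2.6.
Cₑ = (123.8 − 25.87) / 1.3 = 75.29 mg/L.
Required removal = 1 − 75.29/115 = 34.53 %.

34.5 %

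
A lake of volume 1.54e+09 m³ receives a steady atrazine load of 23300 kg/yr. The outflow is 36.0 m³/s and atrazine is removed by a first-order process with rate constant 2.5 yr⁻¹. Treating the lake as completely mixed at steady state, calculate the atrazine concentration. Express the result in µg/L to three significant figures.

Outflow Q = 36.0 m³/s × 3.156e+07 s/yr = 1.136e+09 m³/yr.
Steady-state CSTR mass balance: W = Q·C + k·V·C, so C = W/(Q + kV).
Q + kV = 1.136e+09 + 2.5·1.54e+09 = 4.986e+09 m³/yr.
C = 23300/4.986e+09 = 4.673e-06 kg/m³ = 0.004673 mg/L = 4.673 µg/L.

4.67 µg/L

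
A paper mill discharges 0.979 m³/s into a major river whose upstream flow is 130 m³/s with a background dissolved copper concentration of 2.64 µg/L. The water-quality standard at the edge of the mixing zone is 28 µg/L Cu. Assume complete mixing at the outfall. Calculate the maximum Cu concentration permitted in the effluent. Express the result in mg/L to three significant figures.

2.64 µg/L = 0.00264 mg/L.
28 µg/L = 0.028 mg/L.
Mass balance: 0.028·131 = 0.979·Cₑ + 130·0.00264.
Cₑ = (3.667 − 0.3432) / 0.979 = 3.396 mg/L.

3.40 mg/L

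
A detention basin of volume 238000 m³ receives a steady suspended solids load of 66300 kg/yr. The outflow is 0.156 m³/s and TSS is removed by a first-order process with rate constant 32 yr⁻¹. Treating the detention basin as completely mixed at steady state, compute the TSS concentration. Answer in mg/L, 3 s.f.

Outflow Q = 0.156 m³/s × 3.156e+07 s/yr = 4.923e+06 m³/yr.
Steady-state CSTR mass balance: W = Q·C + k·V·C, so C = W/(Q + kV).
Q + kV = 4.923e+06 + 32·238000 = 1.254e+07 m³/yr.
C = 66300/1.254e+07 = 0.005288 kg/m³ = 5.288 mg/L.

5.29 mg/L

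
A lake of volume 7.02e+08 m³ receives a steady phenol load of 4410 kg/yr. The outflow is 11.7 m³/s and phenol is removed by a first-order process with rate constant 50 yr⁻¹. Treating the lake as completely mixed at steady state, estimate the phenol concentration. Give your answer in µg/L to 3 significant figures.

0.124 µg/L

Outflow Q = 11.7 m³/s × 3.156e+07 s/yr = 3.692e+08 m³/yr.
Steady-state CSTR mass balance: W = Q·C + k·V·C, so C = W/(Q + kV).
Q + kV = 3.692e+08 + 50·7.02e+08 = 3.547e+10 m³/yr.
C = 4410/3.547e+10 = 1.243e-07 kg/m³ = 0.0001243 mg/L = 0.1243 µg/L.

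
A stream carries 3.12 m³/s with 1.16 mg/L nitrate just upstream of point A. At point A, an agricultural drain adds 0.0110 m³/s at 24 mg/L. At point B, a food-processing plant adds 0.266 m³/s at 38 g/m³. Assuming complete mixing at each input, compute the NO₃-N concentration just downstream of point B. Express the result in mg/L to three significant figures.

After input A: C = (3.12·1.16 + 0.011·24) / 3.131 = 1.24 mg/L.
After input B: C = (3.131·1.24 + 0.266·38) / 3.397 = 4.119 mg/L.

4.12 mg/L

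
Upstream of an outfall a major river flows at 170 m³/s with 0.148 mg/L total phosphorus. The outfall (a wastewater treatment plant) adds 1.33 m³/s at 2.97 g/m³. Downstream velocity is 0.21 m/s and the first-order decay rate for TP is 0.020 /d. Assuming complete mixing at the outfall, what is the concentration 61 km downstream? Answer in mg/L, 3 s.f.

0.159 mg/L

After complete mixing, C₀ = (1.33·2.97 + 170·0.148) / 171.3 = 0.1699 mg/L.
Travel time t = 6.1e+04 m / 0.21 m/s = 2.905e+05 s = 3.362 d.
C = 0.1699·exp(−0.020·3.362) = 0.1699·0.935 = 0.1589 mg/L.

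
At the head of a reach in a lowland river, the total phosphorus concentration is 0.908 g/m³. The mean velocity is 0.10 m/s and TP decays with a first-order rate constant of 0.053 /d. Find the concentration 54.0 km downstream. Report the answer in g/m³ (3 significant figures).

0.652 g/m³

Travel time t = 54.0 km / 0.10 m/s = 5.4e+04/0.10 = 5.4e+05 s = 6.25 d.
First-order decay: C = 0.908·exp(−0.053·6.25) = 0.908·0.718 = 0.652 g/m³.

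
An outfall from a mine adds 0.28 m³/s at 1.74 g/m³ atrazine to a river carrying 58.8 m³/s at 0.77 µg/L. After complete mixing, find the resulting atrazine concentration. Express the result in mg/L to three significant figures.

0.77 µg/L = 0.00077 mg/L.
Conservation of mass across the mixing zone: C = (0.28·1.74 + 58.8·0.00077) / (0.28 + 58.8) = 0.5325/59.08 = 0.009013 mg/L.

0.00901 mg/L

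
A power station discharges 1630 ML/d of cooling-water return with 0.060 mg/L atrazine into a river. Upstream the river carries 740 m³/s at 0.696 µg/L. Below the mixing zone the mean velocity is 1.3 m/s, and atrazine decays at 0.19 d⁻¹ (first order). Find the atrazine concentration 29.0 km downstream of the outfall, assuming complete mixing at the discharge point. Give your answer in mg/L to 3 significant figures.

1630 ML/d = 18.87 m³/s.
0.696 µg/L = 0.000696 mg/L.
After complete mixing, C₀ = (18.87·0.06 + 740·0.000696) / 758.9 = 0.00217 mg/L.
Travel time t = 2.9e+04 m / 1.3 m/s = 2.231e+04 s = 0.2582 d.
C = 0.00217·exp(−0.19·0.2582) = 0.00217·0.9521 = 0.002066 mg/L.

0.00207 mg/L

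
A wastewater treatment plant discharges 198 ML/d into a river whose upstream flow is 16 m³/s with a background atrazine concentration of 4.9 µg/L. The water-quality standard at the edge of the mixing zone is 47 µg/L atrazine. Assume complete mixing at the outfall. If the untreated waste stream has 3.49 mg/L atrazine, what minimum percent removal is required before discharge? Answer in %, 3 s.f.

90.2 %

198 ML/d = 2.292 m³/s.
4.9 µg/L = 0.0049 mg/L.
47 µg/L = 0.047 mg/L.
Mass balance: 0.047·18.29 = 2.292·Cₑ + 16·0.0049.
Cₑ = (0.8597 − 0.0784) / 2.292 = 0.3409 mg/L.
Required removal = 1 − 0.3409/3.49 = 90.23 %.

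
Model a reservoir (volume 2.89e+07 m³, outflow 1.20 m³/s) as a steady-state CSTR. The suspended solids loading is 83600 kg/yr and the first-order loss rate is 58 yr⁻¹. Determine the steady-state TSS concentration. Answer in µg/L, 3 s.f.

48.8 µg/L

Outflow Q = 1.20 m³/s × 3.156e+07 s/yr = 3.787e+07 m³/yr.
Steady-state CSTR mass balance: W = Q·C + k·V·C, so C = W/(Q + kV).
Q + kV = 3.787e+07 + 58·2.89e+07 = 1.714e+09 m³/yr.
C = 83600/1.714e+09 = 4.877e-05 kg/m³ = 0.04877 mg/L = 48.77 µg/L.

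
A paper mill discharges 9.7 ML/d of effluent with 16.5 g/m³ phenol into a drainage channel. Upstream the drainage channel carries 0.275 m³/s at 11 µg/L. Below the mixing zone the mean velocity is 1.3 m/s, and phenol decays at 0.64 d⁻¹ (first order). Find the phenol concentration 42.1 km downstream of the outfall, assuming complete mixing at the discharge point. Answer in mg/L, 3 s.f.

3.77 mg/L

9.7 ML/d = 0.1123 m³/s.
11 µg/L = 0.011 mg/L.
After complete mixing, C₀ = (0.1123·16.5 + 0.275·0.011) / 0.3873 = 4.791 mg/L.
Travel time t = 4.21e+04 m / 1.3 m/s = 3.238e+04 s = 0.3748 d.
C = 4.791·exp(−0.64·0.3748) = 4.791·0.7867 = 3.769 mg/L.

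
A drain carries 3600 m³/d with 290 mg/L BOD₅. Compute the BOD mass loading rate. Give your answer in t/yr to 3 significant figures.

3600 m³/d = 0.04167 m³/s.
Mass flux = Q·C = 0.04167 m³/s × 290 g/m³ = 12.08 g/s.
= 12.08 g/s × 31.56 = 381.3 t/yr.

381 t/yr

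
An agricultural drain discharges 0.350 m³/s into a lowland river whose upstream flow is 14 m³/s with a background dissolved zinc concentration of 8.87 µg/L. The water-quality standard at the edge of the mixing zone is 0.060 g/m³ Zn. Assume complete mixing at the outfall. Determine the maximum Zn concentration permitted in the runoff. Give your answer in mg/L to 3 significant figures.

2.11 mg/L

8.87 µg/L = 0.00887 mg/L.
Mass balance: 0.06·14.35 = 0.35·Cₑ + 14·0.00887.
Cₑ = (0.861 − 0.1242) / 0.35 = 2.105 mg/L.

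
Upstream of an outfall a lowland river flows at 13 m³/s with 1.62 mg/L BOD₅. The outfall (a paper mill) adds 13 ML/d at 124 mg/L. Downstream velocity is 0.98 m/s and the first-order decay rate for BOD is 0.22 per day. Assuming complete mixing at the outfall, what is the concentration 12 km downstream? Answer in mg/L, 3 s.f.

13 ML/d = 0.1505 m³/s.
After complete mixing, C₀ = (0.1505·124 + 13·1.62) / 13.15 = 3.02 mg/L.
Travel time t = 1.2e+04 m / 0.98 m/s = 1.224e+04 s = 0.1417 d.
C = 3.02·exp(−0.22·0.1417) = 3.02·0.9693 = 2.928 mg/L.

2.93 mg/L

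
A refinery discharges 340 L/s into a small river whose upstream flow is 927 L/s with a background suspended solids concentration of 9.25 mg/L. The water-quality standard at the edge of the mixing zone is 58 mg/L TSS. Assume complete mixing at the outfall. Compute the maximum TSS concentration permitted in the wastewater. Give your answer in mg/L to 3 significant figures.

191 mg/L

340 L/s = 0.34 m³/s.
927 L/s = 0.927 m³/s.
Mass balance: 58·1.267 = 0.34·Cₑ + 0.927·9.25.
Cₑ = (73.49 − 8.575) / 0.34 = 190.9 mg/L.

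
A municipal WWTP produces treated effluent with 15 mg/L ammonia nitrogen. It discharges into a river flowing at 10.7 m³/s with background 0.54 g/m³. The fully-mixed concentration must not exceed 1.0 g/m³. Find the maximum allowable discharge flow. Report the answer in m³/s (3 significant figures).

Mass balance at complete mixing: C_std·(Q_w + Q_r) = Q_w·C_e + Q_r·C_b.
Rearranging, Q_w = Q_r·(C_std − C_b)/(C_e − C_std) = 10.7·(1 − 0.54) / (15 − 1) = 0.3516 m³/s.

0.352 m³/s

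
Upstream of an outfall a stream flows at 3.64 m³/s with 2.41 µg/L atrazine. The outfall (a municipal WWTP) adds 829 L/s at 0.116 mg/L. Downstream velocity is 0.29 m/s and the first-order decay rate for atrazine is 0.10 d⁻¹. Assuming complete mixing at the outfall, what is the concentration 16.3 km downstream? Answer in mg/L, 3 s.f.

829 L/s = 0.829 m³/s.
2.41 µg/L = 0.00241 mg/L.
After complete mixing, C₀ = (0.829·0.116 + 3.64·0.00241) / 4.469 = 0.02348 mg/L.
Travel time t = 1.63e+04 m / 0.29 m/s = 5.621e+04 s = 0.6505 d.
C = 0.02348·exp(−0.10·0.6505) = 0.02348·0.937 = 0.022 mg/L.

0.0220 mg/L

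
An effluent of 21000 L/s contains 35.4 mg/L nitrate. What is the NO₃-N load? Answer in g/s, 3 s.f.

21000 L/s = 21 m³/s.
Mass flux = Q·C = 21 m³/s × 35.4 g/m³ = 743.4 g/s.

743 g/s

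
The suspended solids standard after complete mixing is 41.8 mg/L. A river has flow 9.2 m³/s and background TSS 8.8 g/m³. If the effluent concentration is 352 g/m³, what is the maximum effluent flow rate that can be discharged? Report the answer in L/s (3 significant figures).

979 L/s

Mass balance at complete mixing: C_std·(Q_w + Q_r) = Q_w·C_e + Q_r·C_b.
Rearranging, Q_w = Q_r·(C_std − C_b)/(C_e − C_std) = 9.2·(41.8 − 8.8) / (352 − 41.8) = 0.9787 m³/s.
= 978.7 L/s.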